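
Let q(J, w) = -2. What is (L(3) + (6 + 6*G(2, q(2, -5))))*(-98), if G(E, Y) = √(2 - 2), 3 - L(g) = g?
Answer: -588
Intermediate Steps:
L(g) = 3 - g
G(E, Y) = 0 (G(E, Y) = √0 = 0)
(L(3) + (6 + 6*G(2, q(2, -5))))*(-98) = ((3 - 1*3) + (6 + 6*0))*(-98) = ((3 - 3) + (6 + 0))*(-98) = (0 + 6)*(-98) = 6*(-98) = -588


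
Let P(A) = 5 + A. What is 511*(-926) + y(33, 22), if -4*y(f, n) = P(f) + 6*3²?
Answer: -473209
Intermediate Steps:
y(f, n) = -59/4 - f/4 (y(f, n) = -((5 + f) + 6*3²)/4 = -((5 + f) + 6*9)/4 = -((5 + f) + 54)/4 = -(59 + f)/4 = -59/4 - f/4)
511*(-926) + y(33, 22) = 511*(-926) + (-59/4 - ¼*33) = -473186 + (-59/4 - 33/4) = -473186 - 23 = -473209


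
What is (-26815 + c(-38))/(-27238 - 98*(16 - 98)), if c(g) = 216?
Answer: 26599/19202 ≈ 1.3852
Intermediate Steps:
(-26815 + c(-38))/(-27238 - 98*(16 - 98)) = (-26815 + 216)/(-27238 - 98*(16 - 98)) = -26599/(-27238 - 98*(-82)) = -26599/(-27238 + 8036) = -26599/(-19202) = -26599*(-1/19202) = 26599/19202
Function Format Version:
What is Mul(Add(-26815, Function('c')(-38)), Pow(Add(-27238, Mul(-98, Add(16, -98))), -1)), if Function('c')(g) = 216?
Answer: Rational(26599, 19202) ≈ 1.3852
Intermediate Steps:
Mul(Add(-26815, Function('c')(-38)), Pow(Add(-27238, Mul(-98, Add(16, -98))), -1)) = Mul(Add(-26815, 216), Pow(Add(-27238, Mul(-98, Add(16, -98))), -1)) = Mul(-26599, Pow(Add(-27238, Mul(-98, -82)), -1)) = Mul(-26599, Pow(Add(-27238, 8036), -1)) = Mul(-26599, Pow(-19202, -1)) = Mul(-26599, Rational(-1, 19202)) = Rational(26599, 19202)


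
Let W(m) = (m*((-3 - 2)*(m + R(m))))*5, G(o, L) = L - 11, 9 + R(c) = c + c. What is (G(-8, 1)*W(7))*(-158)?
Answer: -3318000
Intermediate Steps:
R(c) = -9 + 2*c (R(c) = -9 + (c + c) = -9 + 2*c)
G(o, L) = -11 + L
W(m) = 5*m*(45 - 15*m) (W(m) = (m*((-3 - 2)*(m + (-9 + 2*m))))*5 = (m*(-5*(-9 + 3*m)))*5 = (m*(45 - 15*m))*5 = 5*m*(45 - 15*m))
(G(-8, 1)*W(7))*(-158) = ((-11 + 1)*(75*7*(3 - 1*7)))*(-158) = -750*7*(3 - 7)*(-158) = -750*7*(-4)*(-158) = -10*(-2100)*(-158) = 21000*(-158) = -3318000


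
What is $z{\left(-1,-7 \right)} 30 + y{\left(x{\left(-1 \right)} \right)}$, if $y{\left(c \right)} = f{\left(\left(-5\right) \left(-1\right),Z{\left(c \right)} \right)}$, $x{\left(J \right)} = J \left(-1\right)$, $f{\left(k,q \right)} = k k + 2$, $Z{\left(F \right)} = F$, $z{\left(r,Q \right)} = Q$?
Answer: $-183$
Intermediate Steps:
$f{\left(k,q \right)} = 2 + k^{2}$ ($f{\left(k,q \right)} = k^{2} + 2 = 2 + k^{2}$)
$x{\left(J \right)} = - J$
$y{\left(c \right)} = 27$ ($y{\left(c \right)} = 2 + \left(\left(-5\right) \left(-1\right)\right)^{2} = 2 + 5^{2} = 2 + 25 = 27$)
$z{\left(-1,-7 \right)} 30 + y{\left(x{\left(-1 \right)} \right)} = \left(-7\right) 30 + 27 = -210 + 27 = -183$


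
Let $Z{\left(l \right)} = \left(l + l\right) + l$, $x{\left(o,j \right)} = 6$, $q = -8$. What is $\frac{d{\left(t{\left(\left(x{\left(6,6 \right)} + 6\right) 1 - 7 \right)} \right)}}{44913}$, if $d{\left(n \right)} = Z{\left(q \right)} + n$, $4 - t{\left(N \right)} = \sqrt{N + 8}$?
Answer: $- \frac{20}{44913} - \frac{\sqrt{13}}{44913} \approx -0.00052558$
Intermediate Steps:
$Z{\left(l \right)} = 3 l$ ($Z{\left(l \right)} = 2 l + l = 3 l$)
$t{\left(N \right)} = 4 - \sqrt{8 + N}$ ($t{\left(N \right)} = 4 - \sqrt{N + 8} = 4 - \sqrt{8 + N}$)
$d{\left(n \right)} = -24 + n$ ($d{\left(n \right)} = 3 \left(-8\right) + n = -24 + n$)
$\frac{d{\left(t{\left(\left(x{\left(6,6 \right)} + 6\right) 1 - 7 \right)} \right)}}{44913} = \frac{-24 + \left(4 - \sqrt{8 - \left(7 - \left(6 + 6\right) 1\right)}\right)}{44913} = \left(-24 + \left(4 - \sqrt{8 + \left(12 \cdot 1 - 7\right)}\right)\right) \frac{1}{44913} = \left(-24 + \left(4 - \sqrt{8 + \left(12 - 7\right)}\right)\right) \frac{1}{44913} = \left(-24 + \left(4 - \sqrt{8 + 5}\right)\right) \frac{1}{44913} = \left(-24 + \left(4 - \sqrt{13}\right)\right) \frac{1}{44913} = \left(-20 - \sqrt{13}\right) \frac{1}{44913} = - \frac{20}{44913} - \frac{\sqrt{13}}{44913}$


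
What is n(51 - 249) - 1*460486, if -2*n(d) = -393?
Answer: -920579/2 ≈ -4.6029e+5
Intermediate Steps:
n(d) = 393/2 (n(d) = -1/2*(-393) = 393/2)
n(51 - 249) - 1*460486 = 393/2 - 1*460486 = 393/2 - 460486 = -920579/2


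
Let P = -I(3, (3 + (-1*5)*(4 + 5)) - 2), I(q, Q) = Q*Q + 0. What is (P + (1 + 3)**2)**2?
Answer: 3686400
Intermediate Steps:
I(q, Q) = Q**2 (I(q, Q) = Q**2 + 0 = Q**2)
P = -1936 (P = -((3 + (-1*5)*(4 + 5)) - 2)**2 = -((3 - 5*9) - 2)**2 = -((3 - 45) - 2)**2 = -(-42 - 2)**2 = -1*(-44)**2 = -1*1936 = -1936)
(P + (1 + 3)**2)**2 = (-1936 + (1 + 3)**2)**2 = (-1936 + 4**2)**2 = (-1936 + 16)**2 = (-1920)**2 = 3686400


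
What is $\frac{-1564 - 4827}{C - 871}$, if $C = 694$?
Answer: $\frac{6391}{177} \approx 36.107$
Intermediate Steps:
$\frac{-1564 - 4827}{C - 871} = \frac{-1564 - 4827}{694 - 871} = - \frac{6391}{-177} = \left(-6391\right) \left(- \frac{1}{177}\right) = \frac{6391}{177}$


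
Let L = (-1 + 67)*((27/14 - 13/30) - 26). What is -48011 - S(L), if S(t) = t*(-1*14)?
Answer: -353267/5 ≈ -70653.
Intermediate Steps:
L = -56606/35 (L = 66*((27*(1/14) - 13*1/30) - 26) = 66*((27/14 - 13/30) - 26) = 66*(157/105 - 26) = 66*(-2573/105) = -56606/35 ≈ -1617.3)
S(t) = -14*t (S(t) = t*(-14) = -14*t)
-48011 - S(L) = -48011 - (-14)*(-56606)/35 = -48011 - 1*113212/5 = -48011 - 113212/5 = -353267/5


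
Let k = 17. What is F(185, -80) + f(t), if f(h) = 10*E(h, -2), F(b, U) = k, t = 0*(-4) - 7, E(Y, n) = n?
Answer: -3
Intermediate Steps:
t = -7 (t = 0 - 7 = -7)
F(b, U) = 17
f(h) = -20 (f(h) = 10*(-2) = -20)
F(185, -80) + f(t) = 17 - 20 = -3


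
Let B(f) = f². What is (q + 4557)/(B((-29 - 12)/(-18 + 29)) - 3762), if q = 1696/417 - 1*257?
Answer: -217170316/189118257 ≈ -1.1483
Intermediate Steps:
q = -105473/417 (q = 1696*(1/417) - 257 = 1696/417 - 257 = -105473/417 ≈ -252.93)
(q + 4557)/(B((-29 - 12)/(-18 + 29)) - 3762) = (-105473/417 + 4557)/(((-29 - 12)/(-18 + 29))² - 3762) = 1794796/(417*((-41/11)² - 3762)) = 1794796/(417*(1681/121 - 3762)) = 1794796/(417*(-453521/121)) = (1794796/417)*(-121/453521) = -217170316/189118257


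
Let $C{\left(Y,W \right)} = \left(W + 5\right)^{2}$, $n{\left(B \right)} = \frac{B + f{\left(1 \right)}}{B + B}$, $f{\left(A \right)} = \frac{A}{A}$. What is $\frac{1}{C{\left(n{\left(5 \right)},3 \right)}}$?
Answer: $\frac{1}{64} \approx 0.015625$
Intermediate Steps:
$f{\left(A \right)} = 1$
$n{\left(B \right)} = \frac{1 + B}{2 B}$ ($n{\left(B \right)} = \frac{B + 1}{B + B} = \frac{1 + B}{2 B}$)
$C{\left(Y,W \right)} = \left(5 + W\right)^{2}$
$\frac{1}{C{\left(n{\left(5 \right)},3 \right)}} = \frac{1}{\left(5 + 3\right)^{2}} = \frac{1}{8^{2}} = \frac{1}{64}$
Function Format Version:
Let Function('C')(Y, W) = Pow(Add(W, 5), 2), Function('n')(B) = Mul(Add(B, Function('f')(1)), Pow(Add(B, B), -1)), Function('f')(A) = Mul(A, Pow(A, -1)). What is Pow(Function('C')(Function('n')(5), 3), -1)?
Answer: Rational(1, 64) ≈ 0.015625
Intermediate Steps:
Function('f')(A) = 1
Function('n')(B) = Mul(Rational(1, 2), Pow(B, -1), Add(1, B)) (Function('n')(B) = Mul(Add(B, 1), Pow(Add(B, B), -1)) = Mul(Add(1, B), Pow(Mul(2, B), -1)) = Mul(Add(1, B), Mul(Rational(1, 2), Pow(B, -1))) = Mul(Rational(1, 2), Pow(B, -1), Add(1, B)))
Function('C')(Y, W) = Pow(Add(5, W), 2)
Pow(Function('C')(Function('n')(5), 3), -1) = Pow(Pow(Add(5, 3), 2), -1) = Pow(Pow(8, 2), -1) = Pow(64, -1) = Rational(1, 64)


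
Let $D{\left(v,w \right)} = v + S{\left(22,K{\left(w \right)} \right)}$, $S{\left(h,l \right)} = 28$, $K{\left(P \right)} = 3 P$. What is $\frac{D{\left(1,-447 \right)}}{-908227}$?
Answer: $- \frac{29}{908227} \approx -3.193 \cdot 10^{-5}$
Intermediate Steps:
$D{\left(v,w \right)} = 28 + v$ ($D{\left(v,w \right)} = v + 28 = 28 + v$)
$\frac{D{\left(1,-447 \right)}}{-908227} = \frac{28 + 1}{-908227} = 29 \left(- \frac{1}{908227}\right) = - \frac{29}{908227}$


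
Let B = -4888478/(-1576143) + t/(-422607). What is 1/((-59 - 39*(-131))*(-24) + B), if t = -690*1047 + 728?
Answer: -222029688267/26908930414434556 ≈ -8.2512e-6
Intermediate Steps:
t = -721702 (t = -722430 + 728 = -721702)
B = 1067803525844/222029688267 (B = -4888478/(-1576143) - 721702/(-422607) = -4888478*(-1/1576143) - 721702*(-1/422607) = 4888478/1576143 + 721702/422607 = 1067803525844/222029688267 ≈ 4.8093)
1/((-59 - 39*(-131))*(-24) + B) = 1/((-59 - 39*(-131))*(-24) + 1067803525844/222029688267) = 1/((-59 + 5109)*(-24) + 1067803525844/222029688267) = 1/(5050*(-24) + 1067803525844/222029688267) = 1/(-121200 + 1067803525844/222029688267) = 1/(-26908930414434556/222029688267) = -222029688267/26908930414434556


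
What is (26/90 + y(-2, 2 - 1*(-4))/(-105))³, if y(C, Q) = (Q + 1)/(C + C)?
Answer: 1331/46656 ≈ 0.028528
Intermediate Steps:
y(C, Q) = (1 + Q)/(2*C) (y(C, Q) = (1 + Q)/((2*C)) = (1 + Q)*(1/(2*C)) = (1 + Q)/(2*C))
(26/90 + y(-2, 2 - 1*(-4))/(-105))³ = (26/90 + ((½)*(1 + (2 - 1*(-4)))/(-2))/(-105))³ = (26*(1/90) + ((½)*(-½)*(1 + (2 + 4)))*(-1/105))³ = (13/45 + ((½)*(-½)*(1 + 6))*(-1/105))³ = (13/45 + ((½)*(-½)*7)*(-1/105))³ = (13/45 - 7/4*(-1/105))³ = (13/45 + 1/60)³ = (11/36)³ = 1331/46656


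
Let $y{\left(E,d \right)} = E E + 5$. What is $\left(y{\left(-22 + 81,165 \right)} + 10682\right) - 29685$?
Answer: $-15517$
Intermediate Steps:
$y{\left(E,d \right)} = 5 + E^{2}$ ($y{\left(E,d \right)} = E^{2} + 5 = 5 + E^{2}$)
$\left(y{\left(-22 + 81,165 \right)} + 10682\right) - 29685 = \left(\left(5 + \left(-22 + 81\right)^{2}\right) + 10682\right) - 29685 = \left(\left(5 + 59^{2}\right) + 10682\right) - 29685 = \left(\left(5 + 3481\right) + 10682\right) - 29685 = \left(3486 + 10682\right) - 29685 = 14168 - 29685 = -15517$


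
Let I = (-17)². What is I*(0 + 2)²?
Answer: 1156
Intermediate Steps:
I = 289
I*(0 + 2)² = 289*(0 + 2)² = 289*2² = 289*4 = 1156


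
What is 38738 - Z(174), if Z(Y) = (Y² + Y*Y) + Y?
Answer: -21988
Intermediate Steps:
Z(Y) = Y + 2*Y² (Z(Y) = (Y² + Y²) + Y = 2*Y² + Y = Y + 2*Y²)
38738 - Z(174) = 38738 - 174*(1 + 2*174) = 38738 - 174*(1 + 348) = 38738 - 174*349 = 38738 - 1*60726 = 38738 - 60726 = -21988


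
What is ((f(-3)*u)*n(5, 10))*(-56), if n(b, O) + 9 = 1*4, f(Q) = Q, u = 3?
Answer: -2520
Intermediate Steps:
n(b, O) = -5 (n(b, O) = -9 + 1*4 = -9 + 4 = -5)
((f(-3)*u)*n(5, 10))*(-56) = (-3*3*(-5))*(-56) = -9*(-5)*(-56) = 45*(-56) = -2520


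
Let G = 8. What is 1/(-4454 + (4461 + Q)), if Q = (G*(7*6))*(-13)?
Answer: -1/4361 ≈ -0.00022931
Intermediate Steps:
Q = -4368 (Q = (8*(7*6))*(-13) = (8*42)*(-13) = 336*(-13) = -4368)
1/(-4454 + (4461 + Q)) = 1/(-4454 + (4461 - 4368)) = 1/(-4454 + 93) = 1/(-4361) = -1/4361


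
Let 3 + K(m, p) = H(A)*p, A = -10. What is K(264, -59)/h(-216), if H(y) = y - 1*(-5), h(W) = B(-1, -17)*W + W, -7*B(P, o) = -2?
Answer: -511/486 ≈ -1.0514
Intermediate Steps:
B(P, o) = 2/7 (B(P, o) = -⅐*(-2) = 2/7)
h(W) = 9*W/7 (h(W) = 2*W/7 + W = 9*W/7)
H(y) = 5 + y (H(y) = y + 5 = 5 + y)
K(m, p) = -3 - 5*p (K(m, p) = -3 + (5 - 10)*p = -3 - 5*p)
K(264, -59)/h(-216) = (-3 - 5*(-59))/(((9/7)*(-216))) = (-3 + 295)/(-1944/7) = 292*(-7/1944) = -511/486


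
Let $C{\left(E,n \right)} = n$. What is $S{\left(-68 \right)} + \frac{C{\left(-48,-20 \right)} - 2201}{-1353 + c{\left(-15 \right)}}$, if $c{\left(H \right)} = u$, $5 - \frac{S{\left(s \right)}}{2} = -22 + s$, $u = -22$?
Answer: $\frac{263471}{1375} \approx 191.62$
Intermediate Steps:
$S{\left(s \right)} = 54 - 2 s$ ($S{\left(s \right)} = 10 - 2 \left(-22 + s\right) = 10 - \left(-44 + 2 s\right) = 54 - 2 s$)
$c{\left(H \right)} = -22$
$S{\left(-68 \right)} + \frac{C{\left(-48,-20 \right)} - 2201}{-1353 + c{\left(-15 \right)}} = \left(54 - -136\right) + \frac{-20 - 2201}{-1353 - 22} = \left(54 + 136\right) - \frac{2221}{-1375} = 190 - - \frac{2221}{1375} = 190 + \frac{2221}{1375} = \frac{263471}{1375}$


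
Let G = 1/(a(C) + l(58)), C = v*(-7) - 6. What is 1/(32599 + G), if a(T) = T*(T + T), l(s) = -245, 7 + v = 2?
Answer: 1437/46844764 ≈ 3.0676e-5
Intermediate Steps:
v = -5 (v = -7 + 2 = -5)
C = 29 (C = -5*(-7) - 6 = 35 - 6 = 29)
a(T) = 2*T**2 (a(T) = T*(2*T) = 2*T**2)
G = 1/1437 (G = 1/(2*29**2 - 245) = 1/(2*841 - 245) = 1/(1682 - 245) = 1/1437 ≈ 0.00069589)
1/(32599 + G) = 1/(32599 + 1/1437) = 1/(46844764/1437) = 1437/46844764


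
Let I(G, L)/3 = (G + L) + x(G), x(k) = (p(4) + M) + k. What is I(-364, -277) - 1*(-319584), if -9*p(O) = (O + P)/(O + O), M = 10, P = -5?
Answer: 7598377/24 ≈ 3.1660e+5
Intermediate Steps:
p(O) = -(-5 + O)/(18*O) (p(O) = -(O - 5)/(9*(O + O)) = -(-5 + O)/(9*(2*O)) = -(-5 + O)*1/(2*O)/9 = -(-5 + O)/(18*O))
x(k) = 721/72 + k (x(k) = ((1/18)*(5 - 1*4)/4 + 10) + k = ((1/18)*(1/4)*(5 - 4) + 10) + k = ((1/18)*(1/4)*1 + 10) + k = (1/72 + 10) + k = 721/72 + k)
I(G, L) = 721/24 + 3*L + 6*G (I(G, L) = 3*((G + L) + (721/72 + G)) = 3*(721/72 + L + 2*G) = 721/24 + 3*L + 6*G)
I(-364, -277) - 1*(-319584) = (721/24 + 3*(-277) + 6*(-364)) - 1*(-319584) = (721/24 - 831 - 2184) + 319584 = -71639/24 + 319584 = 7598377/24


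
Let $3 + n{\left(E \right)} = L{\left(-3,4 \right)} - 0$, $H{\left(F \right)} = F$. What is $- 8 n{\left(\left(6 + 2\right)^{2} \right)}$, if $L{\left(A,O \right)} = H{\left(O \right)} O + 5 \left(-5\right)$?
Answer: $96$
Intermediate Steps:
$L{\left(A,O \right)} = -25 + O^{2}$ ($L{\left(A,O \right)} = O O + 5 \left(-5\right) = O^{2} - 25 = -25 + O^{2}$)
$n{\left(E \right)} = -12$ ($n{\left(E \right)} = -3 - \left(25 - 4^{2}\right) = -3 + \left(\left(-25 + 16\right) + 0\right) = -3 + \left(-9 + 0\right) = -3 - 9 = -12$)
$- 8 n{\left(\left(6 + 2\right)^{2} \right)} = \left(-8\right) \left(-12\right) = 96$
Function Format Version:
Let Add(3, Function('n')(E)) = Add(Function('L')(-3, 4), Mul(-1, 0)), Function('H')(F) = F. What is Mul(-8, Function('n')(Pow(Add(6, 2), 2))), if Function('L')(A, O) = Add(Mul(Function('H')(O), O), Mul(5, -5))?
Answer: 96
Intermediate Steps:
Function('L')(A, O) = Add(-25, Pow(O, 2)) (Function('L')(A, O) = Add(Mul(O, O), Mul(5, -5)) = Add(Pow(O, 2), -25) = Add(-25, Pow(O, 2)))
Function('n')(E) = -12 (Function('n')(E) = Add(-3, Add(Add(-25, Pow(4, 2)), Mul(-1, 0))) = Add(-3, Add(Add(-25, 16), 0)) = Add(-3, Add(-9, 0)) = Add(-3, -9) = -12)
Mul(-8, Function('n')(Pow(Add(6, 2), 2))) = Mul(-8, -12) = 96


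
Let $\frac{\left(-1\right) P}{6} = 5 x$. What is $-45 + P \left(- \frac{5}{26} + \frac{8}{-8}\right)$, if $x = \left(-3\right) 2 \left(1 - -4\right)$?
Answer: $- \frac{14535}{13} \approx -1118.1$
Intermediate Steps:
$x = -30$ ($x = - 6 \left(1 + 4\right) = \left(-6\right) 5 = -30$)
$P = 900$ ($P = - 6 \cdot 5 \left(-30\right) = \left(-6\right) \left(-150\right) = 900$)
$-45 + P \left(- \frac{5}{26} + \frac{8}{-8}\right) = -45 + 900 \left(- \frac{5}{26} + \frac{8}{-8}\right) = -45 + 900 \left(\left(-5\right) \frac{1}{26} + 8 \left(- \frac{1}{8}\right)\right) = -45 + 900 \left(- \frac{5}{26} - 1\right) = -45 + 900 \left(- \frac{31}{26}\right) = -45 - \frac{13950}{13} = - \frac{14535}{13}$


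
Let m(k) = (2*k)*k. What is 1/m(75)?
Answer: 1/11250 ≈ 8.8889e-5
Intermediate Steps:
m(k) = 2*k²
1/m(75) = 1/(2*75²) = 1/(2*5625) = 1/11250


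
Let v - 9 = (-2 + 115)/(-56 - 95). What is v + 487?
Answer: 74783/151 ≈ 495.25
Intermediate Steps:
v = 1246/151 (v = 9 + (-2 + 115)/(-56 - 95) = 9 + 113/(-151) = 9 + 113*(-1/151) = 9 - 113/151 = 1246/151 ≈ 8.2516)
v + 487 = 1246/151 + 487 = 74783/151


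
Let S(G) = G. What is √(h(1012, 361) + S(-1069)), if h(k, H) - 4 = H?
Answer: 8*I*√11 ≈ 26.533*I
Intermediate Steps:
h(k, H) = 4 + H
√(h(1012, 361) + S(-1069)) = √((4 + 361) - 1069) = √(365 - 1069) = √(-704) = 8*I*√11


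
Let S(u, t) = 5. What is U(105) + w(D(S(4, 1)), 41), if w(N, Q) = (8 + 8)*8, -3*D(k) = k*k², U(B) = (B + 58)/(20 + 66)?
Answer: 11171/86 ≈ 129.90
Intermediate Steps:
U(B) = 29/43 + B/86 (U(B) = (58 + B)/86 = (58 + B)*(1/86) = 29/43 + B/86)
D(k) = -k³/3 (D(k) = -k*k²/3 = -k³/3)
w(N, Q) = 128 (w(N, Q) = 16*8 = 128)
U(105) + w(D(S(4, 1)), 41) = (29/43 + (1/86)*105) + 128 = (29/43 + 105/86) + 128 = 163/86 + 128 = 11171/86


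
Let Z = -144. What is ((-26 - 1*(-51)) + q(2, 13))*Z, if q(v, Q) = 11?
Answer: -5184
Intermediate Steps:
((-26 - 1*(-51)) + q(2, 13))*Z = ((-26 - 1*(-51)) + 11)*(-144) = ((-26 + 51) + 11)*(-144) = (25 + 11)*(-144) = 36*(-144) = -5184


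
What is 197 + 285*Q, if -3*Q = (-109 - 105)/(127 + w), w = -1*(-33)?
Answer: 5185/16 ≈ 324.06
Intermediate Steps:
w = 33
Q = 107/240 (Q = -(-109 - 105)/(3*(127 + 33)) = -(-214)/(3*160) = -⅓*(-107/80) = 107/240 ≈ 0.44583)
197 + 285*Q = 197 + 285*(107/240) = 197 + 2033/16 = 5185/16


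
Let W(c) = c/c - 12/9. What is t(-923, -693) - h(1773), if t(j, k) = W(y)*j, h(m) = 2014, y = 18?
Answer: -5119/3 ≈ -1706.3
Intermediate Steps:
W(c) = -⅓ (W(c) = 1 - 12*⅑ = 1 - 4/3 = -⅓)
t(j, k) = -j/3
t(-923, -693) - h(1773) = -⅓*(-923) - 1*2014 = 923/3 - 2014 = -5119/3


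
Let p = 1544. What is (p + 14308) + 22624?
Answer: 38476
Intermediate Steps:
(p + 14308) + 22624 = (1544 + 14308) + 22624 = 15852 + 22624 = 38476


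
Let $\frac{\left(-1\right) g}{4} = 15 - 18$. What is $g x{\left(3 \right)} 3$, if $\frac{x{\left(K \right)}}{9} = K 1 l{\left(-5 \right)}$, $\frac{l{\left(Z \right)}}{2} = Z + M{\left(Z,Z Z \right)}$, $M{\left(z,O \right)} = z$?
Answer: $-19440$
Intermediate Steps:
$l{\left(Z \right)} = 4 Z$ ($l{\left(Z \right)} = 2 \left(Z + Z\right) = 2 \cdot 2 Z = 4 Z$)
$x{\left(K \right)} = - 180 K$ ($x{\left(K \right)} = 9 K 1 \cdot 4 \left(-5\right) = 9 K \left(-20\right) = 9 \left(- 20 K\right) = - 180 K$)
$g = 12$ ($g = - 4 \left(15 - 18\right) = \left(-4\right) \left(-3\right) = 12$)
$g x{\left(3 \right)} 3 = 12 \left(\left(-180\right) 3\right) 3 = 12 \left(-540\right) 3 = \left(-6480\right) 3 = -19440$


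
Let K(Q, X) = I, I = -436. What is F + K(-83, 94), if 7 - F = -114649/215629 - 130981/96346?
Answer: -8873182136383/20774991634 ≈ -427.11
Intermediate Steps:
K(Q, X) = -436
F = 184714216041/20774991634 (F = 7 - (-114649/215629 - 130981/96346) = 7 - 1*(-39289274603/20774991634) = 7 + 39289274603/20774991634 = 184714216041/20774991634 ≈ 8.8912)
F + K(-83, 94) = 184714216041/20774991634 - 436 = -8873182136383/20774991634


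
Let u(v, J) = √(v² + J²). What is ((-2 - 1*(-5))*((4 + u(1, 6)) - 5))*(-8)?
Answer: 24 - 24*√37 ≈ -121.99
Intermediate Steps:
u(v, J) = √(J² + v²)
((-2 - 1*(-5))*((4 + u(1, 6)) - 5))*(-8) = ((-2 - 1*(-5))*((4 + √(6² + 1²)) - 5))*(-8) = ((-2 + 5)*((4 + √(36 + 1)) - 5))*(-8) = (3*((4 + √37) - 5))*(-8) = (3*(-1 + √37))*(-8) = (-3 + 3*√37)*(-8) = 24 - 24*√37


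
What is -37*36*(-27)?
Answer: 35964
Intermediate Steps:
-37*36*(-27) = -1332*(-27) = 35964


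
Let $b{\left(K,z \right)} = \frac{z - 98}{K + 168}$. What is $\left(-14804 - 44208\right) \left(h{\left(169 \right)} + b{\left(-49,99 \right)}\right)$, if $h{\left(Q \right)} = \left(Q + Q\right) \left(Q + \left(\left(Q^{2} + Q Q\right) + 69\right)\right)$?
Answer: $- \frac{136148586946052}{119} \approx -1.1441 \cdot 10^{12}$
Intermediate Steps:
$b{\left(K,z \right)} = \frac{-98 + z}{168 + K}$
$h{\left(Q \right)} = 2 Q \left(69 + Q + 2 Q^{2}\right)$ ($h{\left(Q \right)} = 2 Q \left(Q + \left(\left(Q^{2} + Q^{2}\right) + 69\right)\right) = 2 Q \left(Q + \left(2 Q^{2} + 69\right)\right) = 2 Q \left(Q + \left(69 + 2 Q^{2}\right)\right) = 2 Q \left(69 + Q + 2 Q^{2}\right)$)
$\left(-14804 - 44208\right) \left(h{\left(169 \right)} + b{\left(-49,99 \right)}\right) = \left(-14804 - 44208\right) \left(2 \cdot 169 \left(69 + 169 + 2 \cdot 169^{2}\right) + \frac{-98 + 99}{168 - 49}\right) = - 59012 \left(2 \cdot 169 \left(69 + 169 + 2 \cdot 28561\right) + \frac{1}{119} \cdot 1\right) = - 59012 \left(2 \cdot 169 \left(69 + 169 + 57122\right) + \frac{1}{119} \cdot 1\right) = - 59012 \left(2 \cdot 169 \cdot 57360 + \frac{1}{119}\right) = - 59012 \left(19387680 + \frac{1}{119}\right) = \left(-59012\right) \frac{2307133921}{119} = - \frac{136148586946052}{119}$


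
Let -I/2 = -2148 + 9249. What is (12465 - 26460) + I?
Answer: -28197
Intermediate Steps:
I = -14202 (I = -2*(-2148 + 9249) = -2*7101 = -14202)
(12465 - 26460) + I = (12465 - 26460) - 14202 = -13995 - 14202 = -28197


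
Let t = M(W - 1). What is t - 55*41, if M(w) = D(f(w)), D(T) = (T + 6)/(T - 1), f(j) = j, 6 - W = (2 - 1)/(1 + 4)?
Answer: -42791/19 ≈ -2252.2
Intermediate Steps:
W = 29/5 (W = 6 - (2 - 1)/(1 + 4) = 6 - 1/5 = 29/5 ≈ 5.8000)
D(T) = (6 + T)/(-1 + T)
M(w) = (6 + w)/(-1 + w)
t = 54/19 (t = (6 + (29/5 - 1))/(-1 + (29/5 - 1)) = (6 + 24/5)/(-1 + 24/5) = (54/5)/(19/5) = (5/19)*(54/5) = 54/19 ≈ 2.8421)
t - 55*41 = 54/19 - 55*41 = 54/19 - 2255 = -42791/19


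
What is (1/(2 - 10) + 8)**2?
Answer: 3969/64 ≈ 62.016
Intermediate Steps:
(1/(2 - 10) + 8)**2 = (1/(-8) + 8)**2 = (-1/8 + 8)**2 = (63/8)**2 = 3969/64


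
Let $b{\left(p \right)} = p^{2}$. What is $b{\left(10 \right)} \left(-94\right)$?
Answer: $-9400$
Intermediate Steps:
$b{\left(10 \right)} \left(-94\right) = 10^{2} \left(-94\right) = 100 \left(-94\right) = -9400$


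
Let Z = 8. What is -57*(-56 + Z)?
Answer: 2736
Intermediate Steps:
-57*(-56 + Z) = -57*(-56 + 8) = -57*(-48) = 2736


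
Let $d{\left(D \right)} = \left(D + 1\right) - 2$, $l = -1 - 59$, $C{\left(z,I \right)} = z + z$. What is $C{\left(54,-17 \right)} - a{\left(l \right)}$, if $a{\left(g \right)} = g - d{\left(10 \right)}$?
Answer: $177$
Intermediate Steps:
$C{\left(z,I \right)} = 2 z$
$l = -60$
$d{\left(D \right)} = -1 + D$ ($d{\left(D \right)} = \left(1 + D\right) - 2 = -1 + D$)
$a{\left(g \right)} = -9 + g$ ($a{\left(g \right)} = g - \left(-1 + 10\right) = g - 9 = -9 + g$)
$C{\left(54,-17 \right)} - a{\left(l \right)} = 2 \cdot 54 - \left(-9 - 60\right) = 108 - -69 = 108 + 69 = 177$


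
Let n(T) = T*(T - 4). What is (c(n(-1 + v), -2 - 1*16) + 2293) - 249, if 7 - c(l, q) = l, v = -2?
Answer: 2030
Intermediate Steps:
n(T) = T*(-4 + T)
c(l, q) = 7 - l
(c(n(-1 + v), -2 - 1*16) + 2293) - 249 = ((7 - (-1 - 2)*(-4 + (-1 - 2))) + 2293) - 249 = ((7 - (-3)*(-4 - 3)) + 2293) - 249 = ((7 - (-3)*(-7)) + 2293) - 249 = ((7 - 1*21) + 2293) - 249 = ((7 - 21) + 2293) - 249 = (-14 + 2293) - 249 = 2279 - 249 = 2030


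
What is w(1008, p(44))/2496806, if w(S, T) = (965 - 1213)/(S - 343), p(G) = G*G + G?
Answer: -124/830187995 ≈ -1.4936e-7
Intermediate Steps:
p(G) = G + G**2 (p(G) = G**2 + G = G + G**2)
w(S, T) = -248/(-343 + S)
w(1008, p(44))/2496806 = -248/(-343 + 1008)/2496806 = -248/665*(1/2496806) = -248*1/665*(1/2496806) = -248/665*1/2496806 = -124/830187995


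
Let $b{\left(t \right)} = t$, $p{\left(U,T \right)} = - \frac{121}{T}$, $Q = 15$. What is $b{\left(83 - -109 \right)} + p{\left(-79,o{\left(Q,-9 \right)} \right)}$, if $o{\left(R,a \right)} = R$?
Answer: $\frac{2759}{15} \approx 183.93$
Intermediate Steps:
$b{\left(83 - -109 \right)} + p{\left(-79,o{\left(Q,-9 \right)} \right)} = \left(83 - -109\right) - \frac{121}{15} = \left(83 + 109\right) - \frac{121}{15} = 192 - \frac{121}{15} = \frac{2759}{15}$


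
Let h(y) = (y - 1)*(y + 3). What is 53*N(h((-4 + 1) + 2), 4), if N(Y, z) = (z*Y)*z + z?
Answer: -3180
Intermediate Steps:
h(y) = (-1 + y)*(3 + y)
N(Y, z) = z + Y*z**2 (N(Y, z) = (Y*z)*z + z = Y*z**2 + z = z + Y*z**2)
53*N(h((-4 + 1) + 2), 4) = 53*(4*(1 + (-3 + ((-4 + 1) + 2)**2 + 2*((-4 + 1) + 2))*4)) = 53*(4*(1 + (-3 + (-3 + 2)**2 + 2*(-3 + 2))*4)) = 53*(4*(1 + (-3 + (-1)**2 + 2*(-1))*4)) = 53*(4*(1 + (-3 + 1 - 2)*4)) = 53*(4*(1 - 4*4)) = 53*(4*(1 - 16)) = 53*(4*(-15)) = 53*(-60) = -3180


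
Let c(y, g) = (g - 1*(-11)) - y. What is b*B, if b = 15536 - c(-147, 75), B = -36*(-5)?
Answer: 2754540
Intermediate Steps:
c(y, g) = 11 + g - y (c(y, g) = (g + 11) - y = (11 + g) - y = 11 + g - y)
B = 180
b = 15303 (b = 15536 - (11 + 75 - 1*(-147)) = 15536 - (11 + 75 + 147) = 15536 - 1*233 = 15536 - 233 = 15303)
b*B = 15303*180 = 2754540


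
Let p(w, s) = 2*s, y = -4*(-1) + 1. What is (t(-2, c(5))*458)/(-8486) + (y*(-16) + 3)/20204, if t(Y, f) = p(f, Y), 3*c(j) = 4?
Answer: 18180153/85725572 ≈ 0.21207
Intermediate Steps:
y = 5 (y = 4 + 1 = 5)
c(j) = 4/3 (c(j) = (1/3)*4 = 4/3)
t(Y, f) = 2*Y
(t(-2, c(5))*458)/(-8486) + (y*(-16) + 3)/20204 = ((2*(-2))*458)/(-8486) + (5*(-16) + 3)/20204 = -4*458*(-1/8486) + (-80 + 3)*(1/20204) = -1832*(-1/8486) - 77*1/20204 = 916/4243 - 77/20204 = 18180153/85725572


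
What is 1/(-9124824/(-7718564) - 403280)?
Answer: -1929641/778183341274 ≈ -2.4797e-6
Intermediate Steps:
1/(-9124824/(-7718564) - 403280) = 1/(-9124824*(-1/7718564) - 403280) = 1/(2281206/1929641 - 403280) = 1/(-778183341274/1929641) = -1929641/778183341274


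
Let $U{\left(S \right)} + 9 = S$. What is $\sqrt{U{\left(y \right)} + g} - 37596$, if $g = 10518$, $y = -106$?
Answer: $-37596 + \sqrt{10403} \approx -37494.0$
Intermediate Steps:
$U{\left(S \right)} = -9 + S$
$\sqrt{U{\left(y \right)} + g} - 37596 = \sqrt{\left(-9 - 106\right) + 10518} - 37596 = \sqrt{-115 + 10518} - 37596 = \sqrt{10403} - 37596 = -37596 + \sqrt{10403}$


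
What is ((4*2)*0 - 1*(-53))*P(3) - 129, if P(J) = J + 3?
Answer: 189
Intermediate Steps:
P(J) = 3 + J
((4*2)*0 - 1*(-53))*P(3) - 129 = ((4*2)*0 - 1*(-53))*(3 + 3) - 129 = (8*0 + 53)*6 - 129 = (0 + 53)*6 - 129 = 53*6 - 129 = 318 - 129 = 189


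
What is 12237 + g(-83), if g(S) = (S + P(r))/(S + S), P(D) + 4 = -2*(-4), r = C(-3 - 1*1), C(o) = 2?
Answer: 2031421/166 ≈ 12237.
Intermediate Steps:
r = 2
P(D) = 4 (P(D) = -4 - 2*(-4) = -4 + 8 = 4)
g(S) = (4 + S)/(2*S) (g(S) = (S + 4)/(S + S) = (4 + S)/((2*S)) = (4 + S)*(1/(2*S)) = (4 + S)/(2*S))
12237 + g(-83) = 12237 + (1/2)*(4 - 83)/(-83) = 12237 + (1/2)*(-1/83)*(-79) = 12237 + 79/166 = 2031421/166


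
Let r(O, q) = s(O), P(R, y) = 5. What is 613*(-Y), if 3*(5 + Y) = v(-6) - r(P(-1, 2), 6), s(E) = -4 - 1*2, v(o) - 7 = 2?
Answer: 0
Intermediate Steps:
v(o) = 9 (v(o) = 7 + 2 = 9)
s(E) = -6 (s(E) = -4 - 2 = -6)
r(O, q) = -6
Y = 0 (Y = -5 + (9 - 1*(-6))/3 = -5 + (9 + 6)/3 = -5 + (1/3)*15 = -5 + 5 = 0)
613*(-Y) = 613*(-1*0) = 613*0 = 0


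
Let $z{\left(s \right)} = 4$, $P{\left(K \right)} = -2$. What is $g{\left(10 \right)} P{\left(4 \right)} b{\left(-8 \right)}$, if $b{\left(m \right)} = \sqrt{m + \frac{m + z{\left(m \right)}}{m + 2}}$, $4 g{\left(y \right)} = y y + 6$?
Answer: $- \frac{53 i \sqrt{66}}{3} \approx - 143.52 i$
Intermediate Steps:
$g{\left(y \right)} = \frac{3}{2} + \frac{y^{2}}{4}$ ($g{\left(y \right)} = \frac{y y + 6}{4} = \frac{y^{2} + 6}{4} = \frac{6 + y^{2}}{4} = \frac{3}{2} + \frac{y^{2}}{4}$)
$b{\left(m \right)} = \sqrt{m + \frac{4 + m}{2 + m}}$ ($b{\left(m \right)} = \sqrt{m + \frac{m + 4}{m + 2}} = \sqrt{m + \frac{4 + m}{2 + m}}$)
$g{\left(10 \right)} P{\left(4 \right)} b{\left(-8 \right)} = \left(\frac{3}{2} + \frac{10^{2}}{4}\right) \left(-2\right) \sqrt{\frac{4 - 8 - 8 \left(2 - 8\right)}{2 - 8}} = \left(\frac{3}{2} + \frac{1}{4} \cdot 100\right) \left(-2\right) \sqrt{\frac{4 - 8 - -48}{-6}} = \left(\frac{3}{2} + 25\right) \left(-2\right) \sqrt{- \frac{4 - 8 + 48}{6}} = \frac{53}{2} \left(-2\right) \sqrt{\left(- \frac{1}{6}\right) 44} = - 53 \sqrt{- \frac{22}{3}} = - 53 \frac{i \sqrt{66}}{3} = - \frac{53 i \sqrt{66}}{3}$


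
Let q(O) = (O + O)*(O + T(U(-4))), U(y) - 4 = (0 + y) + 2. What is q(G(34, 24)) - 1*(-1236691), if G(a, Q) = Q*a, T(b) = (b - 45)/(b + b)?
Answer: 2550859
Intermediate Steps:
U(y) = 6 + y (U(y) = 4 + ((0 + y) + 2) = 4 + (y + 2) = 4 + (2 + y) = 6 + y)
T(b) = (-45 + b)/(2*b) (T(b) = (-45 + b)/((2*b)) = (-45 + b)*(1/(2*b)) = (-45 + b)/(2*b))
q(O) = 2*O*(-43/4 + O) (q(O) = (O + O)*(O + (-45 + (6 - 4))/(2*(6 - 4))) = (2*O)*(O + (½)*(-45 + 2)/2) = (2*O)*(O + (½)*(½)*(-43)) = (2*O)*(O - 43/4) = (2*O)*(-43/4 + O) = 2*O*(-43/4 + O))
q(G(34, 24)) - 1*(-1236691) = (24*34)*(-43 + 4*(24*34))/2 - 1*(-1236691) = (½)*816*(-43 + 4*816) + 1236691 = (½)*816*(-43 + 3264) + 1236691 = (½)*816*3221 + 1236691 = 1314168 + 1236691 = 2550859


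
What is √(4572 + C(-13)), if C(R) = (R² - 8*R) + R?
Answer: 4*√302 ≈ 69.513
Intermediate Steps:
C(R) = R² - 7*R
√(4572 + C(-13)) = √(4572 - 13*(-7 - 13)) = √(4572 - 13*(-20)) = √(4572 + 260) = √4832 = 4*√302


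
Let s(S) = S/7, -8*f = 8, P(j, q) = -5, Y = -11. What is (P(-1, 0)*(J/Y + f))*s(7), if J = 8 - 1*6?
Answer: 65/11 ≈ 5.9091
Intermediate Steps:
J = 2 (J = 8 - 6 = 2)
f = -1 (f = -⅛*8 = -1)
s(S) = S/7 (s(S) = S*(⅐) = S/7)
(P(-1, 0)*(J/Y + f))*s(7) = (-5*(2/(-11) - 1))*((⅐)*7) = -5*(2*(-1/11) - 1)*1 = -5*(-2/11 - 1)*1 = -5*(-13/11)*1 = (65/11)*1 = 65/11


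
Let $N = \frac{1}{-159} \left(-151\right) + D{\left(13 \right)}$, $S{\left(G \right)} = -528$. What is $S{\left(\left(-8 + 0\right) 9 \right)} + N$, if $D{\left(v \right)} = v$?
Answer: $- \frac{81734}{159} \approx -514.05$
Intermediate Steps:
$N = \frac{2218}{159}$ ($N = \frac{1}{-159} \left(-151\right) + 13 = \left(- \frac{1}{159}\right) \left(-151\right) + 13 = \frac{151}{159} + 13 = \frac{2218}{159} \approx 13.95$)
$S{\left(\left(-8 + 0\right) 9 \right)} + N = -528 + \frac{2218}{159} = - \frac{81734}{159}$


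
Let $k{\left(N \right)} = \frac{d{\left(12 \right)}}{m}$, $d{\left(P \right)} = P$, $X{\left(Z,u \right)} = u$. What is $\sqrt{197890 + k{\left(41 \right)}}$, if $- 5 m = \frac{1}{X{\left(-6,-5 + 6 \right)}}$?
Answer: $\sqrt{197830} \approx 444.78$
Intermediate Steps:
$m = - \frac{1}{5}$ ($m = - \frac{1}{5 \left(-5 + 6\right)} = - \frac{1}{5 \cdot 1} = \left(- \frac{1}{5}\right) 1 = - \frac{1}{5} \approx -0.2$)
$k{\left(N \right)} = -60$ ($k{\left(N \right)} = \frac{12}{- \frac{1}{5}} = 12 \left(-5\right) = -60$)
$\sqrt{197890 + k{\left(41 \right)}} = \sqrt{197890 - 60} = \sqrt{197830}$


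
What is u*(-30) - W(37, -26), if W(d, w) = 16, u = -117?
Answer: 3494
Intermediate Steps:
u*(-30) - W(37, -26) = -117*(-30) - 1*16 = 3510 - 16 = 3494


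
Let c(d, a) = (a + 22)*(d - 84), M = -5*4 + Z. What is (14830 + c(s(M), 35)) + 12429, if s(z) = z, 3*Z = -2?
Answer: 21293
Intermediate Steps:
Z = -⅔ (Z = (⅓)*(-2) = -⅔ ≈ -0.66667)
M = -62/3 (M = -5*4 - ⅔ = -20 - ⅔ = -62/3 ≈ -20.667)
c(d, a) = (-84 + d)*(22 + a) (c(d, a) = (22 + a)*(-84 + d) = (-84 + d)*(22 + a))
(14830 + c(s(M), 35)) + 12429 = (14830 + (-1848 - 84*35 + 22*(-62/3) + 35*(-62/3))) + 12429 = (14830 + (-1848 - 2940 - 1364/3 - 2170/3)) + 12429 = (14830 - 5966) + 12429 = 8864 + 12429 = 21293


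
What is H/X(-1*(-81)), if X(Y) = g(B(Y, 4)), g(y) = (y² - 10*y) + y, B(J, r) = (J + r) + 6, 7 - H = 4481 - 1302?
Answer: -122/287 ≈ -0.42509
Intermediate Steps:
H = -3172 (H = 7 - (4481 - 1302) = 7 - 1*3179 = 7 - 3179 = -3172)
B(J, r) = 6 + J + r
g(y) = y² - 9*y
X(Y) = (1 + Y)*(10 + Y) (X(Y) = (6 + Y + 4)*(-9 + (6 + Y + 4)) = (10 + Y)*(-9 + (10 + Y)) = (10 + Y)*(1 + Y) = (1 + Y)*(10 + Y))
H/X(-1*(-81)) = -3172*1/((1 - 1*(-81))*(10 - 1*(-81))) = -3172*1/((1 + 81)*(10 + 81)) = -3172/(82*91) = -3172/7462 = -3172*1/7462 = -122/287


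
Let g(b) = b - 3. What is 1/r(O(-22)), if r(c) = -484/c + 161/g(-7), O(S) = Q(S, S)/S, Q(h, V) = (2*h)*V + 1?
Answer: -9690/49529 ≈ -0.19564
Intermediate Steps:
Q(h, V) = 1 + 2*V*h (Q(h, V) = 2*V*h + 1 = 1 + 2*V*h)
O(S) = (1 + 2*S²)/S (O(S) = (1 + 2*S*S)/S = (1 + 2*S²)/S)
g(b) = -3 + b
r(c) = -161/10 - 484/c (r(c) = -484/c + 161/(-3 - 7) = -484/c + 161/(-10) = -484/c + 161*(-⅒) = -484/c - 161/10 = -161/10 - 484/c)
1/r(O(-22)) = 1/(-161/10 - 484/(1/(-22) + 2*(-22))) = 1/(-161/10 - 484/(-1/22 - 44)) = 1/(-161/10 - 484/(-969/22)) = 1/(-161/10 - 484*(-22/969)) = 1/(-161/10 + 10648/969) = 1/(-49529/9690) = -9690/49529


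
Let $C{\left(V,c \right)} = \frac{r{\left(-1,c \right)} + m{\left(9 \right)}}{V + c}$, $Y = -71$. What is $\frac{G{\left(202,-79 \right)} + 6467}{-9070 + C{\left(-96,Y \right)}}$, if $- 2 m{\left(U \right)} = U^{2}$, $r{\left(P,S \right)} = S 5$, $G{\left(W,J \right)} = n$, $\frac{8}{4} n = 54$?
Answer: $- \frac{2168996}{3028589} \approx -0.71617$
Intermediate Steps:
$n = 27$ ($n = \frac{1}{2} \cdot 54 = 27$)
$G{\left(W,J \right)} = 27$
$r{\left(P,S \right)} = 5 S$
$m{\left(U \right)} = - \frac{U^{2}}{2}$
$C{\left(V,c \right)} = \frac{- \frac{81}{2} + 5 c}{V + c}$ ($C{\left(V,c \right)} = \frac{5 c - \frac{9^{2}}{2}}{V + c} = \frac{5 c - \frac{81}{2}}{V + c} = \frac{- \frac{81}{2} + 5 c}{V + c}$)
$\frac{G{\left(202,-79 \right)} + 6467}{-9070 + C{\left(-96,Y \right)}} = \frac{27 + 6467}{-9070 + \frac{- \frac{81}{2} + 5 \left(-71\right)}{-96 - 71}} = \frac{6494}{-9070 + \frac{- \frac{81}{2} - 355}{-167}} = \frac{6494}{-9070 - - \frac{791}{334}} = \frac{6494}{-9070 + \frac{791}{334}} = \frac{6494}{- \frac{3028589}{334}} = 6494 \left(- \frac{334}{3028589}\right) = - \frac{2168996}{3028589}$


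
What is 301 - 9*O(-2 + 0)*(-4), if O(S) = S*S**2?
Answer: 13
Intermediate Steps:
O(S) = S**3
301 - 9*O(-2 + 0)*(-4) = 301 - 9*(-2 + 0)**3*(-4) = 301 - 9*(-2)**3*(-4) = 301 - 9*(-8)*(-4) = 301 + 72*(-4) = 301 - 288 = 13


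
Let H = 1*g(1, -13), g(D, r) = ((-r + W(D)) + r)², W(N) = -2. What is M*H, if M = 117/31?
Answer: 468/31 ≈ 15.097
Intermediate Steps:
M = 117/31 (M = 117*(1/31) = 117/31 ≈ 3.7742)
g(D, r) = 4 (g(D, r) = ((-r - 2) + r)² = ((-2 - r) + r)² = (-2)² = 4)
H = 4 (H = 1*4 = 4)
M*H = (117/31)*4 = 468/31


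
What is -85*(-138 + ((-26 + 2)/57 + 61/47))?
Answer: 10408335/893 ≈ 11655.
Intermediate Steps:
-85*(-138 + ((-26 + 2)/57 + 61/47)) = -85*(-138 + (-24*1/57 + 61*(1/47))) = -85*(-138 + (-8/19 + 61/47)) = -85*(-138 + 783/893) = -85*(-122451/893) = 10408335/893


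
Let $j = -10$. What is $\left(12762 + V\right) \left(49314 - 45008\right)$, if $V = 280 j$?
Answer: $42896372$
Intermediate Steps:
$V = -2800$ ($V = 280 \left(-10\right) = -2800$)
$\left(12762 + V\right) \left(49314 - 45008\right) = \left(12762 - 2800\right) \left(49314 - 45008\right) = 9962 \cdot 4306 = 42896372$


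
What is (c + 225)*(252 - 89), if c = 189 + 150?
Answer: 91932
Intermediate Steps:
c = 339
(c + 225)*(252 - 89) = (339 + 225)*(252 - 89) = 564*163 = 91932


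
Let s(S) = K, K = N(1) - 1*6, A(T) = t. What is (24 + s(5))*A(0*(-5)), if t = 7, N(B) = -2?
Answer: 112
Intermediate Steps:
A(T) = 7
K = -8 (K = -2 - 1*6 = -2 - 6 = -8)
s(S) = -8
(24 + s(5))*A(0*(-5)) = (24 - 8)*7 = 16*7 = 112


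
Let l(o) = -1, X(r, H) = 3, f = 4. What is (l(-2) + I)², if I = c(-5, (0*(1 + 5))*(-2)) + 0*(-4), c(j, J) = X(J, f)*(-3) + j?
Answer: 225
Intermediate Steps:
c(j, J) = -9 + j (c(j, J) = 3*(-3) + j = -9 + j)
I = -14 (I = (-9 - 5) + 0*(-4) = -14 + 0 = -14)
(l(-2) + I)² = (-1 - 14)² = (-15)² = 225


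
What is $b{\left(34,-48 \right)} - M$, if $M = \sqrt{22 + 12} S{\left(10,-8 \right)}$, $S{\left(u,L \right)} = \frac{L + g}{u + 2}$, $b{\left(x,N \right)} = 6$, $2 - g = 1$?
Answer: $6 + \frac{7 \sqrt{34}}{12} \approx 9.4014$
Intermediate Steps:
$g = 1$ ($g = 2 - 1 = 1$)
$S{\left(u,L \right)} = \frac{1 + L}{2 + u}$ ($S{\left(u,L \right)} = \frac{L + 1}{u + 2} = \frac{1 + L}{2 + u}$)
$M = - \frac{7 \sqrt{34}}{12}$ ($M = \sqrt{22 + 12} \frac{1 - 8}{2 + 10} = \sqrt{34} \cdot \frac{1}{12} \left(-7\right) = \sqrt{34} \left(- \frac{7}{12}\right) = - \frac{7 \sqrt{34}}{12} \approx -3.4014$)
$b{\left(34,-48 \right)} - M = 6 - - \frac{7 \sqrt{34}}{12} = 6 + \frac{7 \sqrt{34}}{12}$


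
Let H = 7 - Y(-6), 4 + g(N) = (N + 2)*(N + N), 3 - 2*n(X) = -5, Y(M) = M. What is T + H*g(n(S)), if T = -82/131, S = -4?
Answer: 74850/131 ≈ 571.37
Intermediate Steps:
n(X) = 4 (n(X) = 3/2 - ½*(-5) = 3/2 + 5/2 = 4)
T = -82/131 (T = -82*1/131 = -82/131 ≈ -0.62595)
g(N) = -4 + 2*N*(2 + N) (g(N) = -4 + (N + 2)*(N + N) = -4 + (2 + N)*(2*N) = -4 + 2*N*(2 + N))
H = 13 (H = 7 - 1*(-6) = 7 + 6 = 13)
T + H*g(n(S)) = -82/131 + 13*(-4 + 2*4² + 4*4) = -82/131 + 13*(-4 + 2*16 + 16) = -82/131 + 13*(-4 + 32 + 16) = -82/131 + 13*44 = -82/131 + 572 = 74850/131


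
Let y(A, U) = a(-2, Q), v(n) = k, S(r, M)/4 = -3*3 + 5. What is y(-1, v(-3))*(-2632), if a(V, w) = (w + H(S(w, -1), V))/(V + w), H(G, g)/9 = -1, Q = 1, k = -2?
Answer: -21056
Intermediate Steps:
S(r, M) = -16 (S(r, M) = 4*(-3*3 + 5) = 4*(-9 + 5) = 4*(-4) = -16)
v(n) = -2
H(G, g) = -9 (H(G, g) = 9*(-1) = -9)
a(V, w) = (-9 + w)/(V + w) (a(V, w) = (w - 9)/(V + w) = (-9 + w)/(V + w))
y(A, U) = 8 (y(A, U) = (-9 + 1)/(-2 + 1) = -8/(-1) = -1*(-8) = 8)
y(-1, v(-3))*(-2632) = 8*(-2632) = -21056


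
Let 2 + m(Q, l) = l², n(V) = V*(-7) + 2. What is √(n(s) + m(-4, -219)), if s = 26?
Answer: √47779 ≈ 218.58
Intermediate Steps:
n(V) = 2 - 7*V (n(V) = -7*V + 2 = 2 - 7*V)
m(Q, l) = -2 + l²
√(n(s) + m(-4, -219)) = √((2 - 7*26) + (-2 + (-219)²)) = √((2 - 182) + (-2 + 47961)) = √(-180 + 47959) = √47779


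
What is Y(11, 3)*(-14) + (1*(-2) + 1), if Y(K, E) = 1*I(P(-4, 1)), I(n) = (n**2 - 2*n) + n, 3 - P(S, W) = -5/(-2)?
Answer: 5/2 ≈ 2.5000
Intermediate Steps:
P(S, W) = 1/2 (P(S, W) = 3 - (-5)/(-2) = 3 - (-5)*(-1)/2 = 3 - 1*5/2 = 3 - 5/2 = 1/2)
I(n) = n**2 - n
Y(K, E) = -1/4 (Y(K, E) = 1*((-1 + 1/2)/2) = 1*((1/2)*(-1/2)) = 1*(-1/4) = -1/4)
Y(11, 3)*(-14) + (1*(-2) + 1) = -1/4*(-14) + (1*(-2) + 1) = 7/2 + (-2 + 1) = 7/2 - 1 = 5/2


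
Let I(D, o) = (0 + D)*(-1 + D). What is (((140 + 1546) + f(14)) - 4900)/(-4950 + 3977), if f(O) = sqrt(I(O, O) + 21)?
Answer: 3214/973 - sqrt(203)/973 ≈ 3.2885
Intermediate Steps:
I(D, o) = D*(-1 + D)
f(O) = sqrt(21 + O*(-1 + O)) (f(O) = sqrt(O*(-1 + O) + 21) = sqrt(21 + O*(-1 + O)))
(((140 + 1546) + f(14)) - 4900)/(-4950 + 3977) = (((140 + 1546) + sqrt(21 + 14*(-1 + 14))) - 4900)/(-4950 + 3977) = ((1686 + sqrt(21 + 14*13)) - 4900)/(-973) = ((1686 + sqrt(21 + 182)) - 4900)*(-1/973) = ((1686 + sqrt(203)) - 4900)*(-1/973) = (-3214 + sqrt(203))*(-1/973) = 3214/973 - sqrt(203)/973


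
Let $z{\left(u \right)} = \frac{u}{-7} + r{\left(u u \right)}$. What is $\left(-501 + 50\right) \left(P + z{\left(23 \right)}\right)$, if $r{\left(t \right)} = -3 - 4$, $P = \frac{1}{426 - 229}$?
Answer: $\frac{6393827}{1379} \approx 4636.6$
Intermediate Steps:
$P = \frac{1}{197} \approx 0.0050761$
$r{\left(t \right)} = -7$
$z{\left(u \right)} = -7 - \frac{u}{7}$ ($z{\left(u \right)} = \frac{u}{-7} - 7 = u \left(- \frac{1}{7}\right) - 7 = - \frac{u}{7} - 7 = -7 - \frac{u}{7}$)
$\left(-501 + 50\right) \left(P + z{\left(23 \right)}\right) = \left(-501 + 50\right) \left(\frac{1}{197} - \frac{72}{7}\right) = - 451 \left(\frac{1}{197} - \frac{72}{7}\right) = \left(-451\right) \left(- \frac{14177}{1379}\right) = \frac{6393827}{1379}$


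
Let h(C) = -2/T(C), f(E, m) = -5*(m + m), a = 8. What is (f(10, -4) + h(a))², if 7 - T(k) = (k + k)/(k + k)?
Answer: 14161/9 ≈ 1573.4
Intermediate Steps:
T(k) = 6 (T(k) = 7 - (k + k)/(k + k) = 7 - 2*k/(2*k) = 7 - 2*k*1/(2*k) = 7 - 1*1 = 7 - 1 = 6)
f(E, m) = -10*m
h(C) = -⅓ (h(C) = -2/6 = -2*⅙ = -⅓)
(f(10, -4) + h(a))² = (-10*(-4) - ⅓)² = (40 - ⅓)² = (119/3)² = 14161/9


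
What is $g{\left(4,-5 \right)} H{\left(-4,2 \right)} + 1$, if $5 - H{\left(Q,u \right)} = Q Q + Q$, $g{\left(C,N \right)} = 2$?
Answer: $-13$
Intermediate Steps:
$H{\left(Q,u \right)} = 5 - Q - Q^{2}$ ($H{\left(Q,u \right)} = 5 - \left(Q Q + Q\right) = 5 - \left(Q^{2} + Q\right) = 5 - \left(Q + Q^{2}\right) = 5 - Q - Q^{2}$)
$g{\left(4,-5 \right)} H{\left(-4,2 \right)} + 1 = 2 \left(5 - -4 - \left(-4\right)^{2}\right) + 1 = 2 \left(5 + 4 - 16\right) + 1 = 2 \left(-7\right) + 1 = -14 + 1 = -13$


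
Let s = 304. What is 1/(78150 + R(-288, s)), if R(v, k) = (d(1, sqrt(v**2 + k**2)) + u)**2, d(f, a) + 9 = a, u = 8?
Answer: 253511/64267125681 + 32*sqrt(685)/64267125681 ≈ 3.9577e-6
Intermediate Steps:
d(f, a) = -9 + a
R(v, k) = (-1 + sqrt(k**2 + v**2))**2 (R(v, k) = ((-9 + sqrt(v**2 + k**2)) + 8)**2 = ((-9 + sqrt(k**2 + v**2)) + 8)**2 = (-1 + sqrt(k**2 + v**2))**2)
1/(78150 + R(-288, s)) = 1/(78150 + (-1 + sqrt(304**2 + (-288)**2))**2) = 1/(78150 + (-1 + sqrt(92416 + 82944))**2) = 1/(78150 + (-1 + sqrt(175360))**2) = 1/(78150 + (-1 + 16*sqrt(685))**2)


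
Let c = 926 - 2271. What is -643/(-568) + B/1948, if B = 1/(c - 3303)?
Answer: 727739613/642855584 ≈ 1.1320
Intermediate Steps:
c = -1345
B = -1/4648 (B = 1/(-1345 - 3303) = 1/(-4648) = -1/4648 ≈ -0.00021515)
-643/(-568) + B/1948 = -643/(-568) - 1/4648/1948 = -643*(-1/568) - 1/4648*1/1948 = 643/568 - 1/9054304 = 727739613/642855584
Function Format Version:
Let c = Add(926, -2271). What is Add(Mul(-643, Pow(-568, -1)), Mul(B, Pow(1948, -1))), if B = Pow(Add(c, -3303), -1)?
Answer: Rational(727739613, 642855584) ≈ 1.1320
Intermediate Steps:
c = -1345
B = Rational(-1, 4648) (B = Pow(Add(-1345, -3303), -1) = Pow(-4648, -1) = Rational(-1, 4648) ≈ -0.00021515)
Add(Mul(-643, Pow(-568, -1)), Mul(B, Pow(1948, -1))) = Add(Mul(-643, Pow(-568, -1)), Mul(Rational(-1, 4648), Pow(1948, -1))) = Add(Mul(-643, Rational(-1, 568)), Mul(Rational(-1, 4648), Rational(1, 1948))) = Add(Rational(643, 568), Rational(-1, 9054304)) = Rational(727739613, 642855584)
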